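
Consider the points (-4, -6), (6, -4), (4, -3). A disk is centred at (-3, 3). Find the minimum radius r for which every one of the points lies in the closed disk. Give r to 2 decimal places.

11.40

The required radius is the distance from (-3, 3) to the farthest point.
Squared distances: 82, 130, 85.
Maximum is 130, attained at (6, -4).
r = √130 ≈ 11.40.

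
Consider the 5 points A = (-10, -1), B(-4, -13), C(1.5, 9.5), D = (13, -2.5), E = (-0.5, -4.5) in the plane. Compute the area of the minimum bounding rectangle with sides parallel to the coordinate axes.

517.5

x ranges over [-10, 13], width 23.
y ranges over [-13, 9.5], height 22.5.
Area = 23 × 22.5 = 517.5.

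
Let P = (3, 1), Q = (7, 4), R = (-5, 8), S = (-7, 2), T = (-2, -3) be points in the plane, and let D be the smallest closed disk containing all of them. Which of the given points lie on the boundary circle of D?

The minimum enclosing circle of a finite set is fixed by two of the points (as a diameter) or three (as a circumcircle).
The farthest pair is Q–S with squared distance 200. The circle on this segment as diameter has centre (0, 3) and r² = 200/4 = 50.
Check P: distance² to centre = 13 ≤ 50, so it lies inside.
All remaining points lie in this disk, and no smaller disk contains both endpoints, so this is the minimum enclosing circle.
The points at distance exactly r from the centre are Q, R, S — 3 points.

Q, R, S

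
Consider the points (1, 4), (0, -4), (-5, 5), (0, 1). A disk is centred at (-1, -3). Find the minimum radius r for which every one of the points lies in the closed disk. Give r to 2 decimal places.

The required radius is the distance from (-1, -3) to the farthest point.
Squared distances: 53, 2, 80, 17.
Maximum is 80, attained at (-5, 5).
r = √80 ≈ 8.94.

8.94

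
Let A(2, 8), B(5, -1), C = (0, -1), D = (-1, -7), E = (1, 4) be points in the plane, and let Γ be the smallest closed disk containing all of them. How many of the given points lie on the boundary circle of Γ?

By Welzl's lemma the MEC is supported by two points (diametrically opposite) or three points (on a circumcircle).
The farthest pair is A–D with squared distance 234. The circle on this segment as diameter has centre (0.5, 0.5) and r² = 234/4 = 58.5.
Check B: distance² to centre = 22.5 ≤ 58.5, so it lies inside.
All remaining points lie in this disk, and no smaller disk contains both endpoints, so this is the minimum enclosing circle.
The points at distance exactly r from the centre are A, D — 2 points.

2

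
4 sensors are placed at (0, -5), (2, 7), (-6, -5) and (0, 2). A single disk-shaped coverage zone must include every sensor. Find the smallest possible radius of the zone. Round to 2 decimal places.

The minimum enclosing circle of a finite set is fixed by two of the points (as a diameter) or three (as a circumcircle).
The farthest pair is (2, 7)–(-6, -5) with squared distance 208. The circle on this segment as diameter has centre (-2, 1) and r² = 208/4 = 52.
Check (0, -5): distance² to centre = 40 ≤ 52, so it lies inside.
All remaining points lie in this disk, and no smaller disk contains both endpoints, so this is the minimum enclosing circle.
r = √52 ≈ 7.21.

7.21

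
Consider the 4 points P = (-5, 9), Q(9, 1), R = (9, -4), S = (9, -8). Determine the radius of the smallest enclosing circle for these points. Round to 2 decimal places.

11.01

A smallest enclosing disk is always determined by at most three of the input points on its boundary.
The farthest pair is P–S with squared distance 485. The circle on this segment as diameter has centre (2, 0.5) and r² = 485/4 = 121.25.
Check Q: distance² to centre = 49.25 ≤ 121.25, so it lies inside.
All remaining points lie in this disk, and no smaller disk contains both endpoints, so this is the minimum enclosing circle.
r = √(121.25) ≈ 11.01.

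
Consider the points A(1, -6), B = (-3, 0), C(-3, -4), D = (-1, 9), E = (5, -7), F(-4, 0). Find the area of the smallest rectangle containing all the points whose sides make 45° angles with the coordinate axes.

165

In coordinates u = x + y, v = x − y the rectangle is axis-aligned; the map (x,y)→(u,v) scales areas by 2.
u-values: -5, -3, -7, 8, -2, -4; range = 8 − (-7) = 15.
v-values: 7, -3, 1, -10, 12, -4; range = 12 − (-10) = 22.
Area = (15 × 22) / 2 = 165.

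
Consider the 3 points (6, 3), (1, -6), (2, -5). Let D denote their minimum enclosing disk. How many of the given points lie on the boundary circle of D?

2

Call the three points A, B, C in the order given.
Side lengths²: AB² = 106, AC² = 80, BC² = 2.
Since AB² = 106 ≥ 80 + 2 = 82, the angle opposite AB is not acute, so the smallest enclosing circle has AB as diameter.
Centre = midpoint of AB = (3.5, -1.5), r² = 106/4 = 26.5.
The points at distance exactly r from the centre are (6, 3), (1, -6) — 2 points.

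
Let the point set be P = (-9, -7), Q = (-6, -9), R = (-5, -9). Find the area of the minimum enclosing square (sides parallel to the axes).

The bounding box has width 4 and height 2.
An axis-aligned square enclosing the set must have side ≥ max(width, height).
So the minimum side is max(4, 2) = 4.
Area = 4² = 16.

16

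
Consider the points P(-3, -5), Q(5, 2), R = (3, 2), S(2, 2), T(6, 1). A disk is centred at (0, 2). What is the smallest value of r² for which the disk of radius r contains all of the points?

58

The required radius is the distance from (0, 2) to the farthest point.
Squared distances: 58, 25, 9, 4, 37.
Maximum is 58, attained at P.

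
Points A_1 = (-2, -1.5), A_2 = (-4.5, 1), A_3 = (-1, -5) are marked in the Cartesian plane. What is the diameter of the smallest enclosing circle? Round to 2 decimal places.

6.95

Side lengths²: A_1A_2² = 12.5, A_1A_3² = 13.25, A_2A_3² = 48.25.
Since A_2A_3² = 48.25 ≥ 13.25 + 12.5 = 25.75, the angle opposite A_2A_3 is not acute, so the smallest enclosing circle has A_2A_3 as diameter.
Centre = midpoint of A_2A_3 = (-2.75, -2), r² = 48.25/4 = 12.0625.
Diameter = 2r = 2√(12.0625) ≈ 6.95.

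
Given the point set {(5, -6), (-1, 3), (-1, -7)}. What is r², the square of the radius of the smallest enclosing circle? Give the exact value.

Call the three points A, B, C in the order given.
Side lengths²: AB² = 117, AC² = 37, BC² = 100.
Since AB² = 117 < 100 + 37 = 137, the triangle is acute, so the smallest enclosing circle is the circumcircle.
Circumcentre = (1.25, -2), r² = 30.0625.

30.0625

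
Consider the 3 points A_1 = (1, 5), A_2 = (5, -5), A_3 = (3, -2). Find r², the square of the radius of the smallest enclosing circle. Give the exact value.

29

Side lengths²: A_1A_2² = 116, A_1A_3² = 53, A_2A_3² = 13.
Since A_1A_2² = 116 ≥ 53 + 13 = 66, the angle opposite A_1A_2 is not acute, so the smallest enclosing circle has A_1A_2 as diameter.
Centre = midpoint of A_1A_2 = (3, 0), r² = 116/4 = 29.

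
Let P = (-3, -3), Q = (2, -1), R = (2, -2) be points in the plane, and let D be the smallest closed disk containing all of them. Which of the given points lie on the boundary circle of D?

P, Q

Side lengths²: PQ² = 29, PR² = 26, QR² = 1.
Since PQ² = 29 ≥ 26 + 1 = 27, the angle opposite PQ is not acute, so the smallest enclosing circle has PQ as diameter.
Centre = midpoint of PQ = (-0.5, -2), r² = 29/4 = 7.25.
The points at distance exactly r from the centre are P, Q — 2 points.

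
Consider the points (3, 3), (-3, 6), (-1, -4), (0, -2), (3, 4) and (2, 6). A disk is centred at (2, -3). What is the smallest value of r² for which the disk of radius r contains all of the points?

The required radius is the distance from (2, -3) to the farthest point.
Squared distances: 37, 106, 10, 5, 50, 81.
Maximum is 106, attained at (-3, 6).

106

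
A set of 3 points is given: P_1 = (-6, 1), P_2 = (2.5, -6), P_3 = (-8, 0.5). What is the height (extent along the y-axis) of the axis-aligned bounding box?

max y = 1, min y = -6, so height = 7.

7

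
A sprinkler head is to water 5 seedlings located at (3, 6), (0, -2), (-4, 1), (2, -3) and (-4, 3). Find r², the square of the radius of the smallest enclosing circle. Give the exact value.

23.78

By Welzl's lemma the MEC is supported by two points (diametrically opposite) or three points (on a circumcircle).
The minimum enclosing circle is determined by three boundary points: (3, 6), (2, -3), (-4, 3).
Their circumcentre is (0.7, 1.7) with r² = 23.78.
The farthest remaining point (-4, 1) is at distance² 22.58 ≤ 23.78.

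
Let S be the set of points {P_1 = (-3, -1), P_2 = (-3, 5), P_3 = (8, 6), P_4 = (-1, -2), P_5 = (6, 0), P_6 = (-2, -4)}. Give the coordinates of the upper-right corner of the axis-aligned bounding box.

x-range [-3, 8], y-range [-4, 6].
The upper-right corner is (8, 6).

(8, 6)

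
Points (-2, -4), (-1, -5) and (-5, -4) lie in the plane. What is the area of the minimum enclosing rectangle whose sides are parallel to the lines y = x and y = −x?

7.5

In coordinates u = x + y, v = x − y the rectangle is axis-aligned; the map (x,y)→(u,v) scales areas by 2.
u-values: -6, -6, -9; range = -6 − (-9) = 3.
v-values: 2, 4, -1; range = 4 − (-1) = 5.
Area = (3 × 5) / 2 = 7.5.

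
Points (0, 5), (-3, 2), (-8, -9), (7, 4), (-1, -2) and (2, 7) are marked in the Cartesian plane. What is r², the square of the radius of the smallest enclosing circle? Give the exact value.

98.5

A smallest enclosing disk is always determined by at most three of the input points on its boundary.
The farthest pair is (-8, -9)–(7, 4) with squared distance 394. The circle on this segment as diameter has centre (-0.5, -2.5) and r² = 394/4 = 98.5.
Check (0, 5): distance² to centre = 56.5 ≤ 98.5, so it lies inside.
All remaining points lie in this disk, and no smaller disk contains both endpoints, so this is the minimum enclosing circle.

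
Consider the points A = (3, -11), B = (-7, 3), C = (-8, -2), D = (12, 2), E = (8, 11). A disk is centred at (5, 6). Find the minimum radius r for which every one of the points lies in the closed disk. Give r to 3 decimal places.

The required radius is the distance from (5, 6) to the farthest point.
Squared distances: 293, 153, 233, 65, 34.
Maximum is 293, attained at A.
r = √293 ≈ 17.117.

17.117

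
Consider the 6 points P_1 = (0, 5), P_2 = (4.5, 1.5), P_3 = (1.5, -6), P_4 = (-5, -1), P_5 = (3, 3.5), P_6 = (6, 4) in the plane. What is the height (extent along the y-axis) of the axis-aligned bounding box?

11

max y = 5, min y = -6, so height = 11.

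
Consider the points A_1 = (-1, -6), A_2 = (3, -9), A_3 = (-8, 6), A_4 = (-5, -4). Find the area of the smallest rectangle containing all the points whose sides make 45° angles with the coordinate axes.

In coordinates u = x + y, v = x − y the rectangle is axis-aligned; the map (x,y)→(u,v) scales areas by 2.
u-values: -7, -6, -2, -9; range = -2 − (-9) = 7.
v-values: 5, 12, -14, -1; range = 12 − (-14) = 26.
Area = (7 × 26) / 2 = 91.

91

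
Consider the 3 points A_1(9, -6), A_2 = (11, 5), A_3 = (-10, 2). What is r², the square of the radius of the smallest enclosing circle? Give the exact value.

2125/18

Side lengths²: A_1A_2² = 125, A_1A_3² = 425, A_2A_3² = 450.
Since A_2A_3² = 450 < 425 + 125 = 550, the triangle is acute, so the smallest enclosing circle is the circumcircle.
Circumcentre = (5/6, 7/6), r² = 2125/18.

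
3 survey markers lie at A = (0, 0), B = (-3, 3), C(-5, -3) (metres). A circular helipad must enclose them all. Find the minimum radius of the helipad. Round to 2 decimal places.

3.26

Side lengths²: AB² = 18, AC² = 34, BC² = 40.
Since BC² = 40 < 34 + 18 = 52, the triangle is acute, so the smallest enclosing circle is the circumcircle.
Circumcentre = (-3.25, -0.25), r² = 10.625.
r = √(10.625) ≈ 3.26.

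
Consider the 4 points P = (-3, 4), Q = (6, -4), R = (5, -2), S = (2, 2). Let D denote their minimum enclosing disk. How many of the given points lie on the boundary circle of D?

2

The farthest pair is P–Q with squared distance 145. The circle on this segment as diameter has centre (1.5, 0) and r² = 145/4 = 36.25.
Check R: distance² to centre = 16.25 ≤ 36.25, so it lies inside.
All remaining points lie in this disk, and no smaller disk contains both endpoints, so this is the minimum enclosing circle.
The points at distance exactly r from the centre are P, Q — 2 points.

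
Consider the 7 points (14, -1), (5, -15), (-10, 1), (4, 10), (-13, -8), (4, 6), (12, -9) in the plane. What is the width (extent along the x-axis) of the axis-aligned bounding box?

27

max x = 14, min x = -13, so width = 27.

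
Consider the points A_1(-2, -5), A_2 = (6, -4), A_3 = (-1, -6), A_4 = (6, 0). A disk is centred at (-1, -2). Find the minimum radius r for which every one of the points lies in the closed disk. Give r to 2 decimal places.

7.28

The required radius is the distance from (-1, -2) to the farthest point.
Squared distances: 10, 53, 16, 53.
Maximum is 53, attained at A_2.
r = √53 ≈ 7.28.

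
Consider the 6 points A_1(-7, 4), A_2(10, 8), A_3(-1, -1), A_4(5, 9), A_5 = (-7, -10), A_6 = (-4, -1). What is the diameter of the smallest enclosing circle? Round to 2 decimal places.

24.76

The minimum enclosing circle of a finite set is fixed by two of the points (as a diameter) or three (as a circumcircle).
The farthest pair is A_2–A_5 with squared distance 613. The circle on this segment as diameter has centre (1.5, -1) and r² = 613/4 = 153.25.
Check A_1: distance² to centre = 97.25 ≤ 153.25, so it lies inside.
All remaining points lie in this disk, and no smaller disk contains both endpoints, so this is the minimum enclosing circle.
Diameter = 2r = 2√(153.25) ≈ 24.76.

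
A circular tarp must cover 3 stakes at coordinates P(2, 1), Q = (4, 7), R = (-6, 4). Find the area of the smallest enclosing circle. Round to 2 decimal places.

Side lengths²: PQ² = 40, PR² = 73, QR² = 109.
Since QR² = 109 < 73 + 40 = 113, the triangle is acute, so the smallest enclosing circle is the circumcircle.
Circumcentre = (-17/18, 287/54), r² = 39785/1458.
Area = π·r² = π·39785/1458 ≈ 85.73.

85.73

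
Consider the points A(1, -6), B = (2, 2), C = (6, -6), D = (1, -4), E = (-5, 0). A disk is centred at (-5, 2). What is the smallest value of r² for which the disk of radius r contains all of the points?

The required radius is the distance from (-5, 2) to the farthest point.
Squared distances: 100, 49, 185, 72, 4.
Maximum is 185, attained at C.

185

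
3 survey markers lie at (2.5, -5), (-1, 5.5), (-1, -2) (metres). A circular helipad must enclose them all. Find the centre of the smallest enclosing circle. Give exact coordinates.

(0.75, 0.25)

Call the three points A, B, C in the order given.
Side lengths²: AB² = 122.5, AC² = 21.25, BC² = 56.25.
Since AB² = 122.5 ≥ 56.25 + 21.25 = 77.5, the angle opposite AB is not acute, so the smallest enclosing circle has AB as diameter.
Centre = midpoint of AB = (0.75, 0.25), r² = 122.5/4 = 30.625.
Centre = (0.75, 0.25).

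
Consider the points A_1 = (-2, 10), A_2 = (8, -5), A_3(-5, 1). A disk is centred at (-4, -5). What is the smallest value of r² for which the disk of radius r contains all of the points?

229

The required radius is the distance from (-4, -5) to the farthest point.
Squared distances: 229, 144, 37.
Maximum is 229, attained at A_1.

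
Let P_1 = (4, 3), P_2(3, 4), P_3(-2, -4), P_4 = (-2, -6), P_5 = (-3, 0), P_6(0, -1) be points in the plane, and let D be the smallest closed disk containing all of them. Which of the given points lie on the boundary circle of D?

P_2, P_4

The minimum enclosing circle of a finite set is fixed by two of the points (as a diameter) or three (as a circumcircle).
The farthest pair is P_2–P_4 with squared distance 125. The circle on this segment as diameter has centre (0.5, -1) and r² = 125/4 = 31.25.
Check P_1: distance² to centre = 28.25 ≤ 31.25, so it lies inside.
All remaining points lie in this disk, and no smaller disk contains both endpoints, so this is the minimum enclosing circle.
The points at distance exactly r from the centre are P_2, P_4 — 2 points.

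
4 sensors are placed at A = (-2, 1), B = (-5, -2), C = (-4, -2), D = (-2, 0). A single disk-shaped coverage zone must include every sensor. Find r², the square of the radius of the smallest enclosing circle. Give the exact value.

4.5

A smallest enclosing disk is always determined by at most three of the input points on its boundary.
The farthest pair is A–B with squared distance 18. The circle on this segment as diameter has centre (-3.5, -0.5) and r² = 18/4 = 4.5.
Check C: distance² to centre = 2.5 ≤ 4.5, so it lies inside.
All remaining points lie in this disk, and no smaller disk contains both endpoints, so this is the minimum enclosing circle.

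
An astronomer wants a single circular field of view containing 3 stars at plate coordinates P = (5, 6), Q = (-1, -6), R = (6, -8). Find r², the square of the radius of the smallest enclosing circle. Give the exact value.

50.9814453125

Side lengths²: PQ² = 180, PR² = 197, QR² = 53.
Since PR² = 197 < 180 + 53 = 233, the triangle is acute, so the smallest enclosing circle is the circumcircle.
Circumcentre = (4.1875, -1.09375), r² = 50.9814453125.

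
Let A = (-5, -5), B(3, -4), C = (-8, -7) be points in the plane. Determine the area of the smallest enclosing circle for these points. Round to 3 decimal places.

Side lengths²: AB² = 65, AC² = 13, BC² = 130.
Since BC² = 130 ≥ 65 + 13 = 78, the angle opposite BC is not acute, so the smallest enclosing circle has BC as diameter.
Centre = midpoint of BC = (-2.5, -5.5), r² = 130/4 = 32.5.
Area = π·r² = π·32.5 ≈ 102.102.

102.102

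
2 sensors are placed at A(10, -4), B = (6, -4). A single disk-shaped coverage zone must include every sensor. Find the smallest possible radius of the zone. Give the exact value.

The smallest circle enclosing two points has them as diameter endpoints.
Centre = midpoint = (8, -4); r² = |AB|²/4 = 16/4 = 4.
r = √4 = 2.

2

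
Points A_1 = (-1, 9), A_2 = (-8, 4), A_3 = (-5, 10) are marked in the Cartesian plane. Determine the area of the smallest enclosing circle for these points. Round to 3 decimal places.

Side lengths²: A_1A_2² = 74, A_1A_3² = 17, A_2A_3² = 45.
Since A_1A_2² = 74 ≥ 45 + 17 = 62, the angle opposite A_1A_2 is not acute, so the smallest enclosing circle has A_1A_2 as diameter.
Centre = midpoint of A_1A_2 = (-4.5, 6.5), r² = 74/4 = 18.5.
Area = π·r² = π·18.5 ≈ 58.119.

58.119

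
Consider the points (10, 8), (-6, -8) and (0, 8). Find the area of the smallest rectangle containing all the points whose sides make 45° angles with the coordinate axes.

In coordinates u = x + y, v = x − y the rectangle is axis-aligned; the map (x,y)→(u,v) scales areas by 2.
u-values: 18, -14, 8; range = 18 − (-14) = 32.
v-values: 2, 2, -8; range = 2 − (-8) = 10.
Area = (32 × 10) / 2 = 160.

160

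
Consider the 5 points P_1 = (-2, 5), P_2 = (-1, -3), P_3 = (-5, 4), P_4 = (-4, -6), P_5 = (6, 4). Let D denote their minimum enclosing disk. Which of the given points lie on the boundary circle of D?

P_3, P_4, P_5

The minimum enclosing circle is determined by three boundary points: P_3, P_4, P_5.
Their circumcentre is (0.5, -0.5) with r² = 50.5.
The farthest remaining point P_1 is at distance² 36.5 ≤ 50.5.
The points at distance exactly r from the centre are P_3, P_4, P_5 — 3 points.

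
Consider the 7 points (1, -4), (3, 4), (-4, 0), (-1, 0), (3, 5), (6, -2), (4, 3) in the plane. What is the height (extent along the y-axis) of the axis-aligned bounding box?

9

max y = 5, min y = -4, so height = 9.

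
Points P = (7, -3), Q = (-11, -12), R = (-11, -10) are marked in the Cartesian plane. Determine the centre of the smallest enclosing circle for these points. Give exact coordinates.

(-2, -7.5)

Side lengths²: PQ² = 405, PR² = 373, QR² = 4.
Since PQ² = 405 ≥ 373 + 4 = 377, the angle opposite PQ is not acute, so the smallest enclosing circle has PQ as diameter.
Centre = midpoint of PQ = (-2, -7.5), r² = 405/4 = 101.25.
Centre = (-2, -7.5).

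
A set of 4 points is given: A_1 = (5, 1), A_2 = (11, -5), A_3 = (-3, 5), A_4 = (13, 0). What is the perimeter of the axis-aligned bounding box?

Width = max x − min x = 13 − (-3) = 16.
Height = max y − min y = 5 − (-5) = 10.
Perimeter = 2(16 + 10) = 52.

52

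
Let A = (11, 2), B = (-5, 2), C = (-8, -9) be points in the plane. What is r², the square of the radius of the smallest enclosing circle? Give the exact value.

Side lengths²: AB² = 256, AC² = 482, BC² = 130.
Since AC² = 482 ≥ 256 + 130 = 386, the angle opposite AC is not acute, so the smallest enclosing circle has AC as diameter.
Centre = midpoint of AC = (1.5, -3.5), r² = 482/4 = 120.5.

120.5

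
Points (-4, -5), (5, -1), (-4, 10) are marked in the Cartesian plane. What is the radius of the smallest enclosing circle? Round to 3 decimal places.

Call the three points A, B, C in the order given.
Side lengths²: AB² = 97, AC² = 225, BC² = 202.
Since AC² = 225 < 202 + 97 = 299, the triangle is acute, so the smallest enclosing circle is the circumcircle.
Circumcentre = (-35/18, 2.5), r² = 9797/162.
r = √(9797/162) ≈ 7.777.

7.777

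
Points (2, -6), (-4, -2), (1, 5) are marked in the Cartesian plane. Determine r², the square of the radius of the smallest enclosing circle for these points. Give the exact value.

Call the three points A, B, C in the order given.
Side lengths²: AB² = 52, AC² = 122, BC² = 74.
Since AC² = 122 < 74 + 52 = 126, the triangle is acute, so the smallest enclosing circle is the circumcircle.
Circumcentre = (41/31, -16/31), r² = 29341/961.

29341/961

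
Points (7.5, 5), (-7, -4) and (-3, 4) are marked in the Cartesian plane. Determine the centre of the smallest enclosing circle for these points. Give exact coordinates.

Call the three points A, B, C in the order given.
Side lengths²: AB² = 291.25, AC² = 111.25, BC² = 80.
Since AB² = 291.25 ≥ 111.25 + 80 = 191.25, the angle opposite AB is not acute, so the smallest enclosing circle has AB as diameter.
Centre = midpoint of AB = (0.25, 0.5), r² = 291.25/4 = 72.8125.
Centre = (0.25, 0.5).

(0.25, 0.5)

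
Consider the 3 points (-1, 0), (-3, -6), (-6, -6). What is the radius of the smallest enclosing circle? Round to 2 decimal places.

3.91

Call the three points A, B, C in the order given.
Side lengths²: AB² = 40, AC² = 61, BC² = 9.
Since AC² = 61 ≥ 40 + 9 = 49, the angle opposite AC is not acute, so the smallest enclosing circle has AC as diameter.
Centre = midpoint of AC = (-3.5, -3), r² = 61/4 = 15.25.
r = √(15.25) ≈ 3.91.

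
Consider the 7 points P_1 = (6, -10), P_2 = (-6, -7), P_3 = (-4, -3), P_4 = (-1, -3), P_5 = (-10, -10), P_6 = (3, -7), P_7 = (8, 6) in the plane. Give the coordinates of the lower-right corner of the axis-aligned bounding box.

x-range [-10, 8], y-range [-10, 6].
The lower-right corner is (8, -10).

(8, -10)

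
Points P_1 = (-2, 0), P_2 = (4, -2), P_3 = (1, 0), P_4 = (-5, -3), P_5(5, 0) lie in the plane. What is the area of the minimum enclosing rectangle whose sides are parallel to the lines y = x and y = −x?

52

In coordinates u = x + y, v = x − y the rectangle is axis-aligned; the map (x,y)→(u,v) scales areas by 2.
u-values: -2, 2, 1, -8, 5; range = 5 − (-8) = 13.
v-values: -2, 6, 1, -2, 5; range = 6 − (-2) = 8.
Area = (13 × 8) / 2 = 52.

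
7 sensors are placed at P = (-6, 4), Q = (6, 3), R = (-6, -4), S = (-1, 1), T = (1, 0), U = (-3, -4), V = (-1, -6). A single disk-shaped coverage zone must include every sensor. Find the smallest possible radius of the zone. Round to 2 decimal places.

By Welzl's lemma the MEC is supported by two points (diametrically opposite) or three points (on a circumcircle).
The minimum enclosing circle is determined by three boundary points: P, Q, R.
Their circumcentre is (-7/24, 0) with r² = 27985/576.
The farthest remaining point V is at distance² 21025/576 ≤ 27985/576.
r = √(27985/576) ≈ 6.97.

6.97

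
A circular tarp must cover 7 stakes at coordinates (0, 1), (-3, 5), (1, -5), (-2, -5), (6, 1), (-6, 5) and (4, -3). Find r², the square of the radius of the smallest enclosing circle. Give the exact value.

45445/1058

The minimum enclosing circle of a finite set is fixed by two of the points (as a diameter) or three (as a circumcircle).
The minimum enclosing circle is determined by three boundary points: (1, -5), (6, 1), (-6, 5).
Their circumcentre is (-25/46, 63/46) with r² = 45445/1058.
The farthest remaining point (-2, -5) is at distance² 45169/1058 ≤ 45445/1058.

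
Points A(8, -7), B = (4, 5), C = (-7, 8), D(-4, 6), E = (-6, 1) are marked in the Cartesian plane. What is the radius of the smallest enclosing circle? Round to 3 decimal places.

The minimum enclosing circle of a finite set is fixed by two of the points (as a diameter) or three (as a circumcircle).
The farthest pair is A–C with squared distance 450. The circle on this segment as diameter has centre (0.5, 0.5) and r² = 450/4 = 112.5.
Check B: distance² to centre = 32.5 ≤ 112.5, so it lies inside.
All remaining points lie in this disk, and no smaller disk contains both endpoints, so this is the minimum enclosing circle.
r = √(112.5) ≈ 10.607.

10.607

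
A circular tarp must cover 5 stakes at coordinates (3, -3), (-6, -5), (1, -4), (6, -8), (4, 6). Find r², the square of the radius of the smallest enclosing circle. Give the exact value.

93925/1458

The minimum enclosing circle is determined by three boundary points: (-6, -5), (6, -8), (4, 6).
Their circumcentre is (67/54, -83/54) with r² = 93925/1458.
The farthest remaining point (1, -4) is at distance² 8929/1458 ≤ 93925/1458.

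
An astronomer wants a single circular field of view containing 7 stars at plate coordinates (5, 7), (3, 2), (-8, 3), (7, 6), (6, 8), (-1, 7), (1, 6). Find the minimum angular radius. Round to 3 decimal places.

7.649

By Welzl's lemma the MEC is supported by two points (diametrically opposite) or three points (on a circumcircle).
The farthest pair is (-8, 3)–(7, 6) with squared distance 234. The circle on this segment as diameter has centre (-0.5, 4.5) and r² = 234/4 = 58.5.
Check (5, 7): distance² to centre = 36.5 ≤ 58.5, so it lies inside.
All remaining points lie in this disk, and no smaller disk contains both endpoints, so this is the minimum enclosing circle.
r = √(58.5) ≈ 7.649.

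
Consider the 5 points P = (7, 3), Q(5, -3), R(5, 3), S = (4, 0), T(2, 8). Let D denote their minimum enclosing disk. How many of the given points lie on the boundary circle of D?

2

A smallest enclosing disk is always determined by at most three of the input points on its boundary.
The farthest pair is Q–T with squared distance 130. The circle on this segment as diameter has centre (3.5, 2.5) and r² = 130/4 = 32.5.
Check P: distance² to centre = 12.5 ≤ 32.5, so it lies inside.
All remaining points lie in this disk, and no smaller disk contains both endpoints, so this is the minimum enclosing circle.
The points at distance exactly r from the centre are Q, T — 2 points.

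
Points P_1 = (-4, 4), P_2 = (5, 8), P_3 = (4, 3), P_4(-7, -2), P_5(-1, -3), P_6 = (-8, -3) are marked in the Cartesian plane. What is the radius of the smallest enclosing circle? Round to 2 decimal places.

By Welzl's lemma the MEC is supported by two points (diametrically opposite) or three points (on a circumcircle).
The farthest pair is P_2–P_6 with squared distance 290. The circle on this segment as diameter has centre (-1.5, 2.5) and r² = 290/4 = 72.5.
Check P_1: distance² to centre = 8.5 ≤ 72.5, so it lies inside.
All remaining points lie in this disk, and no smaller disk contains both endpoints, so this is the minimum enclosing circle.
r = √(72.5) ≈ 8.51.

8.51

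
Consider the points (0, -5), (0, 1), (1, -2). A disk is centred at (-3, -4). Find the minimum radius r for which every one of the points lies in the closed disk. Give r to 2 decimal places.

5.83

The required radius is the distance from (-3, -4) to the farthest point.
Squared distances: 10, 34, 20.
Maximum is 34, attained at (0, 1).
r = √34 ≈ 5.83.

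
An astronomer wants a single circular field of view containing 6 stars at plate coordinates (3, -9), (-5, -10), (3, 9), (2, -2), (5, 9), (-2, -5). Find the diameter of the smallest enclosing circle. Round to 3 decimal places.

The farthest pair is (-5, -10)–(5, 9) with squared distance 461. The circle on this segment as diameter has centre (0, -0.5) and r² = 461/4 = 115.25.
Check (3, -9): distance² to centre = 81.25 ≤ 115.25, so it lies inside.
All remaining points lie in this disk, and no smaller disk contains both endpoints, so this is the minimum enclosing circle.
Diameter = 2r = 2√(115.25) ≈ 21.471.

21.471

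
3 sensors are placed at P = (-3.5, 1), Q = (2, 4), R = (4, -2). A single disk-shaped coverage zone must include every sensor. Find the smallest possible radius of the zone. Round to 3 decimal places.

4.103

Side lengths²: PQ² = 39.25, PR² = 65.25, QR² = 40.
Since PR² = 65.25 < 40 + 39.25 = 79.25, the triangle is acute, so the smallest enclosing circle is the circumcircle.
Circumcentre = (27/52, 9/52), r² = 22765/1352.
r = √(22765/1352) ≈ 4.103.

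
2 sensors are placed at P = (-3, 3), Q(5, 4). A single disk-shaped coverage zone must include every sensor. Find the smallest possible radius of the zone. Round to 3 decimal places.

The smallest circle enclosing two points has them as diameter endpoints.
Centre = midpoint = (1, 3.5); r² = |PQ|²/4 = 65/4 = 16.25.
r = √(16.25) ≈ 4.031.

4.031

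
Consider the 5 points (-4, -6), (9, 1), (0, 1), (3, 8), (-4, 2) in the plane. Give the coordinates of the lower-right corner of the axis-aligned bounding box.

x-range [-4, 9], y-range [-6, 8].
The lower-right corner is (9, -6).

(9, -6)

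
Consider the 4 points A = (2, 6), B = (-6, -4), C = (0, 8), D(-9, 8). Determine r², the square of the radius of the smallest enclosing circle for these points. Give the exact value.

87125/1764

The minimum enclosing circle is determined by three boundary points: A, B, D.
Their circumcentre is (-179/42, 59/21) with r² = 87125/1764.
The farthest remaining point C is at distance² 79565/1764 ≤ 87125/1764.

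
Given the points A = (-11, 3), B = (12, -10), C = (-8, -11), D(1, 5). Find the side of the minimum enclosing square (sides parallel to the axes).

The bounding box has width 23 and height 16.
An axis-aligned square enclosing the set must have side ≥ max(width, height).
So the minimum side is max(23, 16) = 23.

23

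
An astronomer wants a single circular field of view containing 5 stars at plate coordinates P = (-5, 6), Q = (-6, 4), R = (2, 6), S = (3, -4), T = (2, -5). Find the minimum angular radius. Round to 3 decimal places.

A smallest enclosing disk is always determined by at most three of the input points on its boundary.
The farthest pair is P–T with squared distance 170. The circle on this segment as diameter has centre (-1.5, 0.5) and r² = 170/4 = 42.5.
Check Q: distance² to centre = 32.5 ≤ 42.5, so it lies inside.
All remaining points lie in this disk, and no smaller disk contains both endpoints, so this is the minimum enclosing circle.
r = √(42.5) ≈ 6.519.

6.519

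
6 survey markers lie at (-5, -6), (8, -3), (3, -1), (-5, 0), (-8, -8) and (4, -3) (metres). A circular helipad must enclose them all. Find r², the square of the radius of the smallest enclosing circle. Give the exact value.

70.25

The minimum enclosing circle of a finite set is fixed by two of the points (as a diameter) or three (as a circumcircle).
The farthest pair is (8, -3)–(-8, -8) with squared distance 281. The circle on this segment as diameter has centre (0, -5.5) and r² = 281/4 = 70.25.
Check (-5, -6): distance² to centre = 25.25 ≤ 70.25, so it lies inside.
All remaining points lie in this disk, and no smaller disk contains both endpoints, so this is the minimum enclosing circle.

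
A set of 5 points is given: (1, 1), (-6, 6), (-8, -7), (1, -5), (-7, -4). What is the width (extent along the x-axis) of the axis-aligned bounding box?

9

max x = 1, min x = -8, so width = 9.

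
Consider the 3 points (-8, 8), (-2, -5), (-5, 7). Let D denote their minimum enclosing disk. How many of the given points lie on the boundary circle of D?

Call the three points A, B, C in the order given.
Side lengths²: AB² = 205, AC² = 10, BC² = 153.
Since AB² = 205 ≥ 153 + 10 = 163, the angle opposite AB is not acute, so the smallest enclosing circle has AB as diameter.
Centre = midpoint of AB = (-5, 1.5), r² = 205/4 = 51.25.
The points at distance exactly r from the centre are (-8, 8), (-2, -5) — 2 points.

2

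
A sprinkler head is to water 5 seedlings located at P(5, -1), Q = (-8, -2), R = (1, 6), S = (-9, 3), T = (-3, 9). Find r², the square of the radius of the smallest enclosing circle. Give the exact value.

The minimum enclosing circle is determined by three boundary points: P, S, T.
Their circumcentre is (-16/9, 16/9) with r² = 4346/81.
The farthest remaining point Q is at distance² 4292/81 ≤ 4346/81.

4346/81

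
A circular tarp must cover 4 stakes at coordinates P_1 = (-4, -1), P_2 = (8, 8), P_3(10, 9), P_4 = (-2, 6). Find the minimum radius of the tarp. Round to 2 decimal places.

The farthest pair is P_1–P_3 with squared distance 296. The circle on this segment as diameter has centre (3, 4) and r² = 296/4 = 74.
Check P_2: distance² to centre = 41 ≤ 74, so it lies inside.
All remaining points lie in this disk, and no smaller disk contains both endpoints, so this is the minimum enclosing circle.
r = √74 ≈ 8.60.

8.60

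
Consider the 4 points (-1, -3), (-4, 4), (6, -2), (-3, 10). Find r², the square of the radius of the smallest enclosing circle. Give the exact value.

By Welzl's lemma the MEC is supported by two points (diametrically opposite) or three points (on a circumcircle).
The farthest pair is (6, -2)–(-3, 10) with squared distance 225. The circle on this segment as diameter has centre (1.5, 4) and r² = 225/4 = 56.25.
Check (-1, -3): distance² to centre = 55.25 ≤ 56.25, so it lies inside.
All remaining points lie in this disk, and no smaller disk contains both endpoints, so this is the minimum enclosing circle.

56.25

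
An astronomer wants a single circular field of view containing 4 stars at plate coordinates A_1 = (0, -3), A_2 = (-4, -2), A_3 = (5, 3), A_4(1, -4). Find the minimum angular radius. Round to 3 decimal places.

A smallest enclosing disk is always determined by at most three of the input points on its boundary.
The farthest pair is A_2–A_3 with squared distance 106. The circle on this segment as diameter has centre (0.5, 0.5) and r² = 106/4 = 26.5.
Check A_1: distance² to centre = 12.5 ≤ 26.5, so it lies inside.
All remaining points lie in this disk, and no smaller disk contains both endpoints, so this is the minimum enclosing circle.
r = √(26.5) ≈ 5.148.

5.148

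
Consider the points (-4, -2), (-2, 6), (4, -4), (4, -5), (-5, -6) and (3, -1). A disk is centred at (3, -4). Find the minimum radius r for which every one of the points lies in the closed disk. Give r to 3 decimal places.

The required radius is the distance from (3, -4) to the farthest point.
Squared distances: 53, 125, 1, 2, 68, 9.
Maximum is 125, attained at (-2, 6).
r = √125 ≈ 11.180.

11.180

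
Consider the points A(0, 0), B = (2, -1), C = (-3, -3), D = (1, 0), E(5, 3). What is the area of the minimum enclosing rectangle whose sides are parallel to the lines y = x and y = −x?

21

In coordinates u = x + y, v = x − y the rectangle is axis-aligned; the map (x,y)→(u,v) scales areas by 2.
u-values: 0, 1, -6, 1, 8; range = 8 − (-6) = 14.
v-values: 0, 3, 0, 1, 2; range = 3 − 0 = 3.
Area = (14 × 3) / 2 = 21.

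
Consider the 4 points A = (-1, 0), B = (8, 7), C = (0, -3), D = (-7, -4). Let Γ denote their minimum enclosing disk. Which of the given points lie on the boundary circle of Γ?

The minimum enclosing circle of a finite set is fixed by two of the points (as a diameter) or three (as a circumcircle).
The farthest pair is B–D with squared distance 346. The circle on this segment as diameter has centre (0.5, 1.5) and r² = 346/4 = 86.5.
Check A: distance² to centre = 4.5 ≤ 86.5, so it lies inside.
All remaining points lie in this disk, and no smaller disk contains both endpoints, so this is the minimum enclosing circle.
The points at distance exactly r from the centre are B, D — 2 points.

B, D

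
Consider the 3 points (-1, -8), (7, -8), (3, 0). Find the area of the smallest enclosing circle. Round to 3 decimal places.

78.540

Call the three points A, B, C in the order given.
Side lengths²: AB² = 64, AC² = 80, BC² = 80.
Since BC² = 80 < 80 + 64 = 144, the triangle is acute, so the smallest enclosing circle is the circumcircle.
Circumcentre = (3, -5), r² = 25.
Area = π·r² = π·25 ≈ 78.540.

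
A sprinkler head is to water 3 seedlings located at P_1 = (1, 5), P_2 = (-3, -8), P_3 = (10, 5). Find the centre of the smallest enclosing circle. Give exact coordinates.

(3.5, -1.5)

Side lengths²: P_1P_2² = 185, P_1P_3² = 81, P_2P_3² = 338.
Since P_2P_3² = 338 ≥ 185 + 81 = 266, the angle opposite P_2P_3 is not acute, so the smallest enclosing circle has P_2P_3 as diameter.
Centre = midpoint of P_2P_3 = (3.5, -1.5), r² = 338/4 = 84.5.
Centre = (3.5, -1.5).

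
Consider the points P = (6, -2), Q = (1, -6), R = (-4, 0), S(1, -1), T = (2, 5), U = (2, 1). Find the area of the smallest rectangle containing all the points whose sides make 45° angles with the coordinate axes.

In coordinates u = x + y, v = x − y the rectangle is axis-aligned; the map (x,y)→(u,v) scales areas by 2.
u-values: 4, -5, -4, 0, 7, 3; range = 7 − (-5) = 12.
v-values: 8, 7, -4, 2, -3, 1; range = 8 − (-4) = 12.
Area = (12 × 12) / 2 = 72.

72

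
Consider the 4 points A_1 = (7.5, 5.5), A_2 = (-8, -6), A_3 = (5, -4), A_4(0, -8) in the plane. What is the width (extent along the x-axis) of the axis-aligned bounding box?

max x = 7.5, min x = -8, so width = 15.5.

15.5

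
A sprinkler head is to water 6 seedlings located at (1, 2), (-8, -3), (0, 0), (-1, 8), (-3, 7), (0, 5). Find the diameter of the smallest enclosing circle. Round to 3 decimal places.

A smallest enclosing disk is always determined by at most three of the input points on its boundary.
The farthest pair is (-8, -3)–(-1, 8) with squared distance 170. The circle on this segment as diameter has centre (-4.5, 2.5) and r² = 170/4 = 42.5.
Check (1, 2): distance² to centre = 30.5 ≤ 42.5, so it lies inside.
All remaining points lie in this disk, and no smaller disk contains both endpoints, so this is the minimum enclosing circle.
Diameter = 2r = 2√(42.5) ≈ 13.038.

13.038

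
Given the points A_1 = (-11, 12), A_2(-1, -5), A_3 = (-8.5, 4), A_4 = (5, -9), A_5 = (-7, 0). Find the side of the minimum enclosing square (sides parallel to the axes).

21

The bounding box has width 16 and height 21.
An axis-aligned square enclosing the set must have side ≥ max(width, height).
So the minimum side is max(16, 21) = 21.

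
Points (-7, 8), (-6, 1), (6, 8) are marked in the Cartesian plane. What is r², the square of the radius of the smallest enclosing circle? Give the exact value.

Call the three points A, B, C in the order given.
Side lengths²: AB² = 50, AC² = 169, BC² = 193.
Since BC² = 193 < 169 + 50 = 219, the triangle is acute, so the smallest enclosing circle is the circumcircle.
Circumcentre = (-0.5, 75/14), r² = 4825/98.

4825/98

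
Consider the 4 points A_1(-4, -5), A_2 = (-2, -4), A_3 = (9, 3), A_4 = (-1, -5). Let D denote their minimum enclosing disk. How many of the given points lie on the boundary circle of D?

By Welzl's lemma the MEC is supported by two points (diametrically opposite) or three points (on a circumcircle).
The farthest pair is A_1–A_3 with squared distance 233. The circle on this segment as diameter has centre (2.5, -1) and r² = 233/4 = 58.25.
Check A_2: distance² to centre = 29.25 ≤ 58.25, so it lies inside.
All remaining points lie in this disk, and no smaller disk contains both endpoints, so this is the minimum enclosing circle.
The points at distance exactly r from the centre are A_1, A_3 — 2 points.

2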